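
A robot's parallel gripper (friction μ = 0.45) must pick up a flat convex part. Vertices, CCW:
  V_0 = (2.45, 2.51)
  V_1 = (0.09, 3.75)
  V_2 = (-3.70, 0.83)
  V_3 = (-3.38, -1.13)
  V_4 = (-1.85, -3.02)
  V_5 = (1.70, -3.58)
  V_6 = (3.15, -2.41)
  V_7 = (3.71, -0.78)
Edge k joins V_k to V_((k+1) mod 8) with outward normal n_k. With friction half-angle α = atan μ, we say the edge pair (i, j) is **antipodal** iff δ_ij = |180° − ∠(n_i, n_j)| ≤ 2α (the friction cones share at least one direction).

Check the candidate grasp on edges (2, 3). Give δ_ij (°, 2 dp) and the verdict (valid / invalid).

δ = 150.28°, invalid

α = atan 0.45 = 24.23°;  2α = 48.46°
edge 2: e_2 = (+0.32, -1.96);  n_2 = (-0.9869, -0.1611)
edge 3: e_3 = (+1.53, -1.89);  n_3 = (-0.7772, -0.6292)
∠(n_2, n_3) = 29.72°
δ = |180° − 29.72°| = 150.28°
150.28° > 2α = 48.46°  →  invalid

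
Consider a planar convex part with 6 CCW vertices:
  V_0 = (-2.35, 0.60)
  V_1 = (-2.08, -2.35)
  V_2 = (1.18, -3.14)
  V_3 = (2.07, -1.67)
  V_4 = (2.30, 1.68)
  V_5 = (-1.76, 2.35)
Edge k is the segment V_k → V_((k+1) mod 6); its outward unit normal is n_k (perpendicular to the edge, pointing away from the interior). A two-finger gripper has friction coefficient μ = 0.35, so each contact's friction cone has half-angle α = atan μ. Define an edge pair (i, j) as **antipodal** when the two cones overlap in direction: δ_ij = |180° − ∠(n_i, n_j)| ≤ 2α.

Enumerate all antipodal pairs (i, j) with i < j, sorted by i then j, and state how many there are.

α = atan 0.35 = 19.29°;  2α = 38.58°
n_0 = (-0.9958, -0.0911)
n_1 = (-0.2355, -0.9719)
n_2 = (+0.8554, -0.5179)
n_3 = (+0.9977, -0.0685)
n_4 = (+0.1628, +0.9867)
n_5 = (-0.9476, +0.3195)
  (0,1): δ = 108.85°  ·
  (0,2): δ = 36.42°  ✓
  (0,3): δ = 9.16°  ✓
  (0,4): δ = 75.40°  ·
  (0,5): δ = 156.14°  ·
  (1,2): δ = 107.57°  ·
  (1,3): δ = 80.31°  ·
  (1,4): δ = 4.25°  ✓
  (1,5): δ = 84.99°  ·
  (2,3): δ = 152.74°  ·
  (2,4): δ = 68.18°  ·
  (2,5): δ = 12.56°  ✓
  (3,4): δ = 95.44°  ·
  (3,5): δ = 14.70°  ✓
  (4,5): δ = 99.26°  ·
antipodal pairs: 5

count = 5; pairs: (0,2), (0,3), (1,4), (2,5), (3,5)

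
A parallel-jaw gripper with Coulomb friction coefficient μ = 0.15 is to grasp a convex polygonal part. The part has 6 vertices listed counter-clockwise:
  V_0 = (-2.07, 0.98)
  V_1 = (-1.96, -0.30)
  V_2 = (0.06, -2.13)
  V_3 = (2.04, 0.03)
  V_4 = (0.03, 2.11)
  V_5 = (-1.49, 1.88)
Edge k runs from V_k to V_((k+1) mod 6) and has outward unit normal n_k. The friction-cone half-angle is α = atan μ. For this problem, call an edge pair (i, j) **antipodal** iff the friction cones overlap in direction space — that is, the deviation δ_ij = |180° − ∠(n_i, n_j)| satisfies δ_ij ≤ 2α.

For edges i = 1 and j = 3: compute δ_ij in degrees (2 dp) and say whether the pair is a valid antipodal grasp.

α = atan 0.15 = 8.53°;  2α = 17.06°
edge 1: e_1 = (+2.02, -1.83);  n_1 = (-0.6714, -0.7411)
edge 3: e_3 = (-2.01, +2.08);  n_3 = (+0.7191, +0.6949)
∠(n_1, n_3) = 176.19°
δ = |180° − 176.19°| = 3.81°
3.81° ≤ 2α = 17.06°  →  valid

δ = 3.81°, valid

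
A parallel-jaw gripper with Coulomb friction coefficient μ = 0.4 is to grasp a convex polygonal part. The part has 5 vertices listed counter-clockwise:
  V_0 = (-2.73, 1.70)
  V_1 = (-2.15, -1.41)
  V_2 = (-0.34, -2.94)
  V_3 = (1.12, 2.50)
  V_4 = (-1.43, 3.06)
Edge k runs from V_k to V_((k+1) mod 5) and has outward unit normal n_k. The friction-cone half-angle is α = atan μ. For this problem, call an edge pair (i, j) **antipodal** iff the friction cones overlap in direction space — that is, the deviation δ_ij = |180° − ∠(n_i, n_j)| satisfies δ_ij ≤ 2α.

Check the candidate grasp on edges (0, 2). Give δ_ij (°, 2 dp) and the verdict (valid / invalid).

α = atan 0.4 = 21.80°;  2α = 43.60°
edge 0: e_0 = (+0.58, -3.11);  n_0 = (-0.9831, -0.1833)
edge 2: e_2 = (+1.46, +5.44);  n_2 = (+0.9658, -0.2592)
∠(n_0, n_2) = 154.41°
δ = |180° − 154.41°| = 25.59°
25.59° ≤ 2α = 43.60°  →  valid

δ = 25.59°, valid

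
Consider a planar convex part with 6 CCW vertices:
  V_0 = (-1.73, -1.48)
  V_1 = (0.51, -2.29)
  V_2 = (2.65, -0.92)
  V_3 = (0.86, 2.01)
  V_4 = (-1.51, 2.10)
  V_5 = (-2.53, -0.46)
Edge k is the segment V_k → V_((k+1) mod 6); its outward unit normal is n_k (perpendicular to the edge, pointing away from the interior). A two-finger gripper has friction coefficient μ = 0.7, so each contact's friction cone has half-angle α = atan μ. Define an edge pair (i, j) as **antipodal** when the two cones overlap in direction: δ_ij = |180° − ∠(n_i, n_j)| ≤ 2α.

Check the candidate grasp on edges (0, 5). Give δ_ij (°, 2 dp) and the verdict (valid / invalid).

δ = 147.99°, invalid

α = atan 0.7 = 34.99°;  2α = 69.98°
edge 0: e_0 = (+2.24, -0.81);  n_0 = (-0.3401, -0.9404)
edge 5: e_5 = (+0.80, -1.02);  n_5 = (-0.7869, -0.6171)
∠(n_0, n_5) = 32.01°
δ = |180° − 32.01°| = 147.99°
147.99° > 2α = 69.98°  →  invalid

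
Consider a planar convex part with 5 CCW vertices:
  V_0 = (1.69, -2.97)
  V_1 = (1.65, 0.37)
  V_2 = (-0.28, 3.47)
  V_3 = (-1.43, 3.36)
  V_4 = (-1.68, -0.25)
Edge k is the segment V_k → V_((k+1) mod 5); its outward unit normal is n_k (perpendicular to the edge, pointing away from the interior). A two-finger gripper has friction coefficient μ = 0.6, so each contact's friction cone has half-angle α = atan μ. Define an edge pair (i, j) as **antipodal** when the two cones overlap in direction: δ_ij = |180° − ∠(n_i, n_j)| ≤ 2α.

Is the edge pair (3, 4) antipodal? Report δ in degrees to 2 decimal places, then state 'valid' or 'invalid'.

α = atan 0.6 = 30.96°;  2α = 61.93°
edge 3: e_3 = (-0.25, -3.61);  n_3 = (-0.9976, +0.0691)
edge 4: e_4 = (+3.37, -2.72);  n_4 = (-0.6281, -0.7782)
∠(n_3, n_4) = 55.05°
δ = |180° − 55.05°| = 124.95°
124.95° > 2α = 61.93°  →  invalid

δ = 124.95°, invalid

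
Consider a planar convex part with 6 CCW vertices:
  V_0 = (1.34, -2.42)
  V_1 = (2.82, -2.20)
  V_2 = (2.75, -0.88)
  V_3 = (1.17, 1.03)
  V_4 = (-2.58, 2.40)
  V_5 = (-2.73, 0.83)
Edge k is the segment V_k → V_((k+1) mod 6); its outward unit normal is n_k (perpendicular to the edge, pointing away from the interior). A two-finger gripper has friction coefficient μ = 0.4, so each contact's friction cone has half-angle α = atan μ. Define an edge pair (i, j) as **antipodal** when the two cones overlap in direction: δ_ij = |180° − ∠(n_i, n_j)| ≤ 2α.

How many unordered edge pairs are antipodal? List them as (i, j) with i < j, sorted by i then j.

α = atan 0.4 = 21.80°;  2α = 43.60°
n_0 = (+0.1470, -0.9891)
n_1 = (+0.9986, +0.0530)
n_2 = (+0.7705, +0.6374)
n_3 = (+0.3432, +0.9393)
n_4 = (-0.9955, +0.0951)
n_5 = (-0.6240, -0.7814)
  (0,1): δ = 95.42°  ·
  (0,2): δ = 58.86°  ·
  (0,3): δ = 28.52°  ✓
  (0,4): δ = 76.09°  ·
  (0,5): δ = 132.94°  ·
  (1,2): δ = 143.44°  ·
  (1,3): δ = 113.10°  ·
  (1,4): δ = 8.49°  ✓
  (1,5): δ = 48.36°  ·
  (2,3): δ = 149.67°  ·
  (2,4): δ = 45.06°  ·
  (2,5): δ = 11.79°  ✓
  (3,4): δ = 75.39°  ·
  (3,5): δ = 18.54°  ✓
  (4,5): δ = 123.15°  ·
antipodal pairs: 4

count = 4; pairs: (0,3), (1,4), (2,5), (3,5)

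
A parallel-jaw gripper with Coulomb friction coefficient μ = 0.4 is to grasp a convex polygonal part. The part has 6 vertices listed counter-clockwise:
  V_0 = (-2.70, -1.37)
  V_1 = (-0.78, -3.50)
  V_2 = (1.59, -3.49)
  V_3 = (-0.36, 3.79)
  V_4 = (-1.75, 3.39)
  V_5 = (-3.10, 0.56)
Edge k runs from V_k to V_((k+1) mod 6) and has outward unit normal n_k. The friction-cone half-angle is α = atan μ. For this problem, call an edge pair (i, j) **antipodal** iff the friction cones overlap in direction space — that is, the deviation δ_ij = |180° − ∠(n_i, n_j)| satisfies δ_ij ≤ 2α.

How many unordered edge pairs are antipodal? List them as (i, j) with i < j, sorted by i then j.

count = 4; pairs: (0,2), (1,3), (2,4), (2,5)

α = atan 0.4 = 21.80°;  2α = 43.60°
n_0 = (-0.7428, -0.6695)
n_1 = (+0.0042, -1.0000)
n_2 = (+0.9659, +0.2587)
n_3 = (-0.2765, +0.9610)
n_4 = (-0.9026, +0.4306)
n_5 = (-0.9792, -0.2029)
  (0,1): δ = 131.79°  ·
  (0,2): δ = 27.04°  ✓
  (0,3): δ = 64.02°  ·
  (0,4): δ = 112.47°  ·
  (0,5): δ = 149.68°  ·
  (1,2): δ = 75.25°  ·
  (1,3): δ = 15.81°  ✓
  (1,4): δ = 64.26°  ·
  (1,5): δ = 101.47°  ·
  (2,3): δ = 88.94°  ·
  (2,4): δ = 40.50°  ✓
  (2,5): δ = 3.29°  ✓
  (3,4): δ = 131.56°  ·
  (3,5): δ = 94.35°  ·
  (4,5): δ = 142.79°  ·
antipodal pairs: 4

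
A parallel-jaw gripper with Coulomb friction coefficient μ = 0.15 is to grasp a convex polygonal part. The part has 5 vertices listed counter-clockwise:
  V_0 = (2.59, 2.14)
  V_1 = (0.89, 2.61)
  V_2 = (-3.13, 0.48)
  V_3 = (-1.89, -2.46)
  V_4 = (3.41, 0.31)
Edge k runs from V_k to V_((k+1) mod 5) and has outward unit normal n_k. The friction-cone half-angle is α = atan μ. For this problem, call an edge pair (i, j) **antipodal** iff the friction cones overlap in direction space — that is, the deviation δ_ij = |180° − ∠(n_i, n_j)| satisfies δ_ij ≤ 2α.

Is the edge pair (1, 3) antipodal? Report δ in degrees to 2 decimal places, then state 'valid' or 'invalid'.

α = atan 0.15 = 8.53°;  2α = 17.06°
edge 1: e_1 = (-4.02, -2.13);  n_1 = (-0.4682, +0.8836)
edge 3: e_3 = (+5.30, +2.77);  n_3 = (+0.4632, -0.8863)
∠(n_1, n_3) = 179.68°
δ = |180° − 179.68°| = 0.32°
0.32° ≤ 2α = 17.06°  →  valid

δ = 0.32°, valid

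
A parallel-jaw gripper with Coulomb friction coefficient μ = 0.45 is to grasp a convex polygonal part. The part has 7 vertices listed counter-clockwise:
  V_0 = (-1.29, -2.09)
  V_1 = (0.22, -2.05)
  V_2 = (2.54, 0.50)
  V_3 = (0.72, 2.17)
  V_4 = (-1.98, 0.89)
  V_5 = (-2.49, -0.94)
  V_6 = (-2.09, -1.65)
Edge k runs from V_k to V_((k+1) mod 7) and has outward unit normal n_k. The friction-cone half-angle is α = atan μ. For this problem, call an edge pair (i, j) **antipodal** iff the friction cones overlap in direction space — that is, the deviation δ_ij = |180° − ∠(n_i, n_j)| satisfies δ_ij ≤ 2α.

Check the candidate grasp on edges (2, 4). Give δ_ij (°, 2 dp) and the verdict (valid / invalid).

α = atan 0.45 = 24.23°;  2α = 48.46°
edge 2: e_2 = (-1.82, +1.67);  n_2 = (+0.6761, +0.7368)
edge 4: e_4 = (-0.51, -1.83);  n_4 = (-0.9633, +0.2685)
∠(n_2, n_4) = 116.97°
δ = |180° − 116.97°| = 63.03°
63.03° > 2α = 48.46°  →  invalid

δ = 63.03°, invalid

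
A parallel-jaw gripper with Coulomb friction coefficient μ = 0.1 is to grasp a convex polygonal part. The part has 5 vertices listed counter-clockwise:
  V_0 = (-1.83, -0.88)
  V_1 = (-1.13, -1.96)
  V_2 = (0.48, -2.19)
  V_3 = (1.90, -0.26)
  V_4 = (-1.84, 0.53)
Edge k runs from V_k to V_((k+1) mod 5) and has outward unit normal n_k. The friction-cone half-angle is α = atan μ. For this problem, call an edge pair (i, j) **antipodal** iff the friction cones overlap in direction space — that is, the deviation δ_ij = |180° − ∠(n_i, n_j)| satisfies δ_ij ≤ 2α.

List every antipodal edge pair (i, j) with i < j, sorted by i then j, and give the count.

count = 1; pairs: (1,3)

α = atan 0.1 = 5.71°;  2α = 11.42°
n_0 = (-0.8392, -0.5439)
n_1 = (-0.1414, -0.9899)
n_2 = (+0.8055, -0.5926)
n_3 = (+0.2067, +0.9784)
n_4 = (-1.0000, -0.0071)
  (0,1): δ = 131.08°  ·
  (0,2): δ = 69.29°  ·
  (0,3): δ = 45.12°  ·
  (0,4): δ = 147.46°  ·
  (1,2): δ = 118.21°  ·
  (1,3): δ = 3.80°  ✓
  (1,4): δ = 98.54°  ·
  (2,3): δ = 65.58°  ·
  (2,4): δ = 36.75°  ·
  (3,4): δ = 77.67°  ·
antipodal pairs: 1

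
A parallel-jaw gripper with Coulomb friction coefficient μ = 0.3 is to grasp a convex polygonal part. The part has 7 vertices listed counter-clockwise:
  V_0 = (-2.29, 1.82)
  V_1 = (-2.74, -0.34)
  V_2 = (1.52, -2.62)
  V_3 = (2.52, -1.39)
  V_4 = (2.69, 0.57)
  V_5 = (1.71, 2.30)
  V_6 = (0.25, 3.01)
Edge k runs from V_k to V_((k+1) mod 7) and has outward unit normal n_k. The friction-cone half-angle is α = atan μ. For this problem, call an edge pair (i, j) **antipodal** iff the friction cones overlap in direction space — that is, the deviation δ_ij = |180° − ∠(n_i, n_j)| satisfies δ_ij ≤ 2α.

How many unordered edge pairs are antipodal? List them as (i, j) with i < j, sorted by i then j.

α = atan 0.3 = 16.70°;  2α = 33.40°
n_0 = (-0.9790, +0.2040)
n_1 = (-0.4719, -0.8817)
n_2 = (+0.7759, -0.6308)
n_3 = (+0.9963, -0.0864)
n_4 = (+0.8701, +0.4929)
n_5 = (+0.4373, +0.8993)
n_6 = (-0.4243, +0.9055)
  (0,1): δ = 106.39°  ·
  (0,2): δ = 27.34°  ✓
  (0,3): δ = 6.81°  ✓
  (0,4): δ = 41.30°  ·
  (0,5): δ = 75.83°  ·
  (0,6): δ = 126.87°  ·
  (1,2): δ = 100.96°  ·
  (1,3): δ = 66.80°  ·
  (1,4): δ = 32.31°  ✓
  (1,5): δ = 2.22°  ✓
  (1,6): δ = 53.26°  ·
  (2,3): δ = 145.85°  ·
  (2,4): δ = 111.36°  ·
  (2,5): δ = 76.82°  ·
  (2,6): δ = 25.79°  ✓
  (3,4): δ = 145.51°  ·
  (3,5): δ = 110.98°  ·
  (3,6): δ = 59.94°  ·
  (4,5): δ = 145.46°  ·
  (4,6): δ = 94.43°  ·
  (5,6): δ = 128.96°  ·
antipodal pairs: 5

count = 5; pairs: (0,2), (0,3), (1,4), (1,5), (2,6)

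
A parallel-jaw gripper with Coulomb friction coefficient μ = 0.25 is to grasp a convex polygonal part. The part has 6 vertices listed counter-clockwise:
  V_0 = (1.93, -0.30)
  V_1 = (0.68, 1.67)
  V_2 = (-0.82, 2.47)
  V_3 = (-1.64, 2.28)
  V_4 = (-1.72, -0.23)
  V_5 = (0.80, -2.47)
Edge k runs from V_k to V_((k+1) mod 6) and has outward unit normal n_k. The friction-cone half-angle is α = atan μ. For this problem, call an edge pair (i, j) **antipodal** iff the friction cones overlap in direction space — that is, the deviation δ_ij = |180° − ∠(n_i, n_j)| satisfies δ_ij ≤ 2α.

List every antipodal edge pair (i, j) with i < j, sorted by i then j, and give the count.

count = 3; pairs: (0,4), (1,4), (3,5)

α = atan 0.25 = 14.04°;  2α = 28.07°
n_0 = (+0.8444, +0.5358)
n_1 = (+0.4706, +0.8824)
n_2 = (-0.2257, +0.9742)
n_3 = (-0.9995, +0.0319)
n_4 = (-0.6644, -0.7474)
n_5 = (+0.8869, -0.4619)
  (0,1): δ = 150.47°  ·
  (0,2): δ = 109.35°  ·
  (0,3): δ = 34.22°  ·
  (0,4): δ = 15.97°  ✓
  (0,5): δ = 120.10°  ·
  (1,2): δ = 138.88°  ·
  (1,3): δ = 63.75°  ·
  (1,4): δ = 13.56°  ✓
  (1,5): δ = 90.56°  ·
  (2,3): δ = 104.87°  ·
  (2,4): δ = 54.68°  ·
  (2,5): δ = 49.45°  ·
  (3,4): δ = 129.81°  ·
  (3,5): δ = 25.68°  ✓
  (4,5): δ = 75.87°  ·
antipodal pairs: 3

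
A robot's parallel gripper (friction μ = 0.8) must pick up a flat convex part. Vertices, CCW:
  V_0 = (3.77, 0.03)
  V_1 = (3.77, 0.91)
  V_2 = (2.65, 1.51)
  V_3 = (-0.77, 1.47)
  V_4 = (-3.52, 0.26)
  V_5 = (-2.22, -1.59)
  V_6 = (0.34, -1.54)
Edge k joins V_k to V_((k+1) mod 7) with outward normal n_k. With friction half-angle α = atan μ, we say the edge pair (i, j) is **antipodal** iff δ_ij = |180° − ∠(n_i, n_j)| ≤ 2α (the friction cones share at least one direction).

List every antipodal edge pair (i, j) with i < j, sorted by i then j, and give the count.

α = atan 0.8 = 38.66°;  2α = 77.32°
n_0 = (+1.0000, -0.0000)
n_1 = (+0.4722, +0.8815)
n_2 = (-0.0117, +0.9999)
n_3 = (-0.4027, +0.9153)
n_4 = (-0.8182, -0.5749)
n_5 = (+0.0195, -0.9998)
n_6 = (+0.4162, -0.9093)
  (0,1): δ = 118.18°  ·
  (0,2): δ = 89.33°  ·
  (0,3): δ = 66.25°  ✓
  (0,4): δ = 35.10°  ✓
  (0,5): δ = 91.12°  ·
  (0,6): δ = 114.59°  ·
  (1,2): δ = 151.15°  ·
  (1,3): δ = 128.07°  ·
  (1,4): δ = 26.73°  ✓
  (1,5): δ = 29.30°  ✓
  (1,6): δ = 52.77°  ✓
  (2,3): δ = 156.92°  ·
  (2,4): δ = 55.57°  ✓
  (2,5): δ = 0.45°  ✓
  (2,6): δ = 23.92°  ✓
  (3,4): δ = 78.65°  ·
  (3,5): δ = 22.63°  ✓
  (3,6): δ = 0.85°  ✓
  (4,5): δ = 123.98°  ·
  (4,6): δ = 100.50°  ·
  (5,6): δ = 156.52°  ·
antipodal pairs: 10

count = 10; pairs: (0,3), (0,4), (1,4), (1,5), (1,6), (2,4), (2,5), (2,6), (3,5), (3,6)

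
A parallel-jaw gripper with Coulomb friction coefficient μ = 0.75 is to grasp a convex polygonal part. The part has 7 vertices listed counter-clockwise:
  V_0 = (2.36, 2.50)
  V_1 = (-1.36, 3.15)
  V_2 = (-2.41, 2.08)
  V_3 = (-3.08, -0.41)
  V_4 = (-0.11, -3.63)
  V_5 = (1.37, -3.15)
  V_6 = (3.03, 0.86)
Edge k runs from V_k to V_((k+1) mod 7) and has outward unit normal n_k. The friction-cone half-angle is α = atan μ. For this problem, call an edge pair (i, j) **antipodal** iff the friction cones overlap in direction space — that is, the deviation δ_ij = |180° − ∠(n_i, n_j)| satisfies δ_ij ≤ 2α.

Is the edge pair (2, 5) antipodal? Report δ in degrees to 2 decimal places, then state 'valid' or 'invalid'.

δ = 7.43°, valid

α = atan 0.75 = 36.87°;  2α = 73.74°
edge 2: e_2 = (-0.67, -2.49);  n_2 = (-0.9657, +0.2598)
edge 5: e_5 = (+1.66, +4.01);  n_5 = (+0.9240, -0.3825)
∠(n_2, n_5) = 172.57°
δ = |180° − 172.57°| = 7.43°
7.43° ≤ 2α = 73.74°  →  valid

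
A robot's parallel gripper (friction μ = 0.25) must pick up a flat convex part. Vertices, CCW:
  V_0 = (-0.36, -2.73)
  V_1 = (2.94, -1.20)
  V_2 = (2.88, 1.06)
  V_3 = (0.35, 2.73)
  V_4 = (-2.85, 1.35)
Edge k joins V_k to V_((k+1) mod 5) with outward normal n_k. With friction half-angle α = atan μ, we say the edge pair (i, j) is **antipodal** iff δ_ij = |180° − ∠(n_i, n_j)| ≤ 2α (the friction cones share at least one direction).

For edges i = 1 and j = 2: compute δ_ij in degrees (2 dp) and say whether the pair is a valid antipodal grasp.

δ = 124.95°, invalid

α = atan 0.25 = 14.04°;  2α = 28.07°
edge 1: e_1 = (-0.06, +2.26);  n_1 = (+0.9996, +0.0265)
edge 2: e_2 = (-2.53, +1.67);  n_2 = (+0.5509, +0.8346)
∠(n_1, n_2) = 55.05°
δ = |180° − 55.05°| = 124.95°
124.95° > 2α = 28.07°  →  invalid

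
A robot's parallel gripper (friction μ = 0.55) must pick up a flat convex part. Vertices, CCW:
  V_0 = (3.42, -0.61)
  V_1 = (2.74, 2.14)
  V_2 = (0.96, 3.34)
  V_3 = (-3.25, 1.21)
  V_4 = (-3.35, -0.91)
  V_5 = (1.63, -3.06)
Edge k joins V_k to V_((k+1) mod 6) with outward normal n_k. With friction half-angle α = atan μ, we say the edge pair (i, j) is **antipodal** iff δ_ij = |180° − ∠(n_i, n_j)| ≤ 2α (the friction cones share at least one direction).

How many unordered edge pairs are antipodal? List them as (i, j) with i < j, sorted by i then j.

count = 6; pairs: (0,3), (0,4), (1,4), (2,4), (2,5), (3,5)

α = atan 0.55 = 28.81°;  2α = 57.62°
n_0 = (+0.9708, +0.2400)
n_1 = (+0.5590, +0.8292)
n_2 = (-0.4514, +0.8923)
n_3 = (-0.9989, +0.0471)
n_4 = (-0.3964, -0.9181)
n_5 = (+0.8075, -0.5899)
  (0,1): δ = 137.88°  ·
  (0,2): δ = 77.05°  ·
  (0,3): δ = 16.59°  ✓
  (0,4): δ = 52.76°  ✓
  (0,5): δ = 129.96°  ·
  (1,2): δ = 119.18°  ·
  (1,3): δ = 58.71°  ·
  (1,4): δ = 10.64°  ✓
  (1,5): δ = 87.83°  ·
  (2,3): δ = 119.54°  ·
  (2,4): δ = 50.19°  ✓
  (2,5): δ = 27.01°  ✓
  (3,4): δ = 110.65°  ·
  (3,5): δ = 33.45°  ✓
  (4,5): δ = 102.80°  ·
antipodal pairs: 6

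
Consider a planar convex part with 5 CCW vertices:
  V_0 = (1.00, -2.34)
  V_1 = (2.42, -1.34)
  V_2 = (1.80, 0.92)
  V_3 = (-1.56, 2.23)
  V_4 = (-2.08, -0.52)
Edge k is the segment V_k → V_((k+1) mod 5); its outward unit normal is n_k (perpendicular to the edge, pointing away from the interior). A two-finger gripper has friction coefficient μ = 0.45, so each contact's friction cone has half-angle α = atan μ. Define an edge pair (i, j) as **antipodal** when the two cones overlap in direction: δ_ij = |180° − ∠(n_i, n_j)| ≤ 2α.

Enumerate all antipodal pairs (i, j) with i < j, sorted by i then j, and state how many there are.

α = atan 0.45 = 24.23°;  2α = 48.46°
n_0 = (+0.5758, -0.8176)
n_1 = (+0.9644, +0.2646)
n_2 = (+0.3632, +0.9317)
n_3 = (-0.9826, +0.1858)
n_4 = (-0.5087, -0.8609)
  (0,1): δ = 109.81°  ·
  (0,2): δ = 56.45°  ·
  (0,3): δ = 44.14°  ✓
  (0,4): δ = 114.27°  ·
  (1,2): δ = 126.64°  ·
  (1,3): δ = 26.05°  ✓
  (1,4): δ = 44.08°  ✓
  (2,3): δ = 79.41°  ·
  (2,4): δ = 9.28°  ✓
  (3,4): δ = 109.87°  ·
antipodal pairs: 4

count = 4; pairs: (0,3), (1,3), (1,4), (2,4)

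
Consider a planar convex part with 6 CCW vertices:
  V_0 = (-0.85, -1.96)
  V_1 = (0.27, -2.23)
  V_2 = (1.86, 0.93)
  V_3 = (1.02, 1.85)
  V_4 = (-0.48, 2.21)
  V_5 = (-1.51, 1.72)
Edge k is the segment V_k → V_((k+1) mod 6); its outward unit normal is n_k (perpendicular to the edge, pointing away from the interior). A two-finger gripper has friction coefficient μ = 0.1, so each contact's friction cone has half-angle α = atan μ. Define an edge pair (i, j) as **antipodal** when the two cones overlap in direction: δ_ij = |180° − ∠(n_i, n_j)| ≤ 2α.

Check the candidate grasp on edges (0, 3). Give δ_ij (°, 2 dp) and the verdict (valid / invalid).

α = atan 0.1 = 5.71°;  2α = 11.42°
edge 0: e_0 = (+1.12, -0.27);  n_0 = (-0.2344, -0.9722)
edge 3: e_3 = (-1.50, +0.36);  n_3 = (+0.2334, +0.9724)
∠(n_0, n_3) = 179.94°
δ = |180° − 179.94°| = 0.06°
0.06° ≤ 2α = 11.42°  →  valid

δ = 0.06°, valid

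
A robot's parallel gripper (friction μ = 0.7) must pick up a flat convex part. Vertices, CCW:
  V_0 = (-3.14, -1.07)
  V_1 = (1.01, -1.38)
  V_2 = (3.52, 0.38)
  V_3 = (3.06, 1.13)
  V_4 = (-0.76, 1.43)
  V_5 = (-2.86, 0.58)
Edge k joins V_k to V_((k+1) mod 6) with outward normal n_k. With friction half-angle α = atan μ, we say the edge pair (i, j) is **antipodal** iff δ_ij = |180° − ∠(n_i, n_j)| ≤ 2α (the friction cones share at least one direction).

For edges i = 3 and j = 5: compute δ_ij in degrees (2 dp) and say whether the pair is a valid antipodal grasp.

δ = 95.14°, invalid

α = atan 0.7 = 34.99°;  2α = 69.98°
edge 3: e_3 = (-3.82, +0.30);  n_3 = (+0.0783, +0.9969)
edge 5: e_5 = (-0.28, -1.65);  n_5 = (-0.9859, +0.1673)
∠(n_3, n_5) = 84.86°
δ = |180° − 84.86°| = 95.14°
95.14° > 2α = 69.98°  →  invalid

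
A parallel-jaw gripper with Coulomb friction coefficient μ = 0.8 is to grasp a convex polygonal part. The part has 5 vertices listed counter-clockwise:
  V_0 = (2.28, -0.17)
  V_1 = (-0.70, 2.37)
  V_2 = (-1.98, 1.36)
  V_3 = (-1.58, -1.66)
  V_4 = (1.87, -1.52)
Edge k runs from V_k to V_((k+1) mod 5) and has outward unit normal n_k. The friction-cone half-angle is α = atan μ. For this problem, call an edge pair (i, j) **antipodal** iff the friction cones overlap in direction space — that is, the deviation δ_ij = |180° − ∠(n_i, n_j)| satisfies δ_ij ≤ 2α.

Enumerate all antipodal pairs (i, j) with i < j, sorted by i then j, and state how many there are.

count = 5; pairs: (0,2), (0,3), (1,3), (1,4), (2,4)

α = atan 0.8 = 38.66°;  2α = 77.32°
n_0 = (+0.6487, +0.7611)
n_1 = (-0.6194, +0.7850)
n_2 = (-0.9913, -0.1313)
n_3 = (+0.0405, -0.9992)
n_4 = (+0.9568, -0.2906)
  (0,1): δ = 101.28°  ·
  (0,2): δ = 42.01°  ✓
  (0,3): δ = 42.77°  ✓
  (0,4): δ = 113.55°  ·
  (1,2): δ = 120.73°  ·
  (1,3): δ = 35.95°  ✓
  (1,4): δ = 34.83°  ✓
  (2,3): δ = 95.22°  ·
  (2,4): δ = 24.44°  ✓
  (3,4): δ = 109.22°  ·
antipodal pairs: 5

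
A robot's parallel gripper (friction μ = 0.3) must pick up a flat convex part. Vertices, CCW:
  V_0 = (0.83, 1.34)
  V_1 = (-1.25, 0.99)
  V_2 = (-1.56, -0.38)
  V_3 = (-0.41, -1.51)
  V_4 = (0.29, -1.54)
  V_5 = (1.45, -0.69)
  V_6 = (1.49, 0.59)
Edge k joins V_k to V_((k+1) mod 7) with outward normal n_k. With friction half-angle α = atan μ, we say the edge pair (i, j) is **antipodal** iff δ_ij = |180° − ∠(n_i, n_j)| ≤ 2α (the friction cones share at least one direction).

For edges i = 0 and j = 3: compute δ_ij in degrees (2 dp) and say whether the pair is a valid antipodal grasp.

δ = 12.01°, valid

α = atan 0.3 = 16.70°;  2α = 33.40°
edge 0: e_0 = (-2.08, -0.35);  n_0 = (-0.1659, +0.9861)
edge 3: e_3 = (+0.70, -0.03);  n_3 = (-0.0428, -0.9991)
∠(n_0, n_3) = 167.99°
δ = |180° − 167.99°| = 12.01°
12.01° ≤ 2α = 33.40°  →  valid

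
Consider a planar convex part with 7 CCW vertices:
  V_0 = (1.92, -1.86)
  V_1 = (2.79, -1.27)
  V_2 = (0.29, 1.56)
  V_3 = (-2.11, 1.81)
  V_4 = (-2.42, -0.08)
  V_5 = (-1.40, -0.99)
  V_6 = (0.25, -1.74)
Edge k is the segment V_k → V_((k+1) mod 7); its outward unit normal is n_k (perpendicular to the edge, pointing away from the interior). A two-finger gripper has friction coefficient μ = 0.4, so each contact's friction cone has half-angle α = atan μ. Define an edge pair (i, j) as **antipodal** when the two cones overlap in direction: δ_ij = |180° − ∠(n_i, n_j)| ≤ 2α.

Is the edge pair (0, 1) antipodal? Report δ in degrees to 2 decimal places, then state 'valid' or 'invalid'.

δ = 82.69°, invalid

α = atan 0.4 = 21.80°;  2α = 43.60°
edge 0: e_0 = (+0.87, +0.59);  n_0 = (+0.5613, -0.8276)
edge 1: e_1 = (-2.50, +2.83);  n_1 = (+0.7495, +0.6621)
∠(n_0, n_1) = 97.31°
δ = |180° − 97.31°| = 82.69°
82.69° > 2α = 43.60°  →  invalid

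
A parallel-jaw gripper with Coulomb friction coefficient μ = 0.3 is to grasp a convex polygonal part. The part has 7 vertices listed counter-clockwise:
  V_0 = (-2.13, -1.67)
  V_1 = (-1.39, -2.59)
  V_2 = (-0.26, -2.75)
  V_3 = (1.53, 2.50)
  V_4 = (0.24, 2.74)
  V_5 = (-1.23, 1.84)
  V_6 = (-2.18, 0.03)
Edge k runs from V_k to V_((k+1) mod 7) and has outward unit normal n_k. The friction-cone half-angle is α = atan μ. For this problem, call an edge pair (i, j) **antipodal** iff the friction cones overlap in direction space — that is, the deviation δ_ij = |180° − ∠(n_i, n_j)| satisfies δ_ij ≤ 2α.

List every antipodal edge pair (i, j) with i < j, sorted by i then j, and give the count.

count = 3; pairs: (1,3), (2,5), (2,6)

α = atan 0.3 = 16.70°;  2α = 33.40°
n_0 = (-0.7792, -0.6268)
n_1 = (-0.1402, -0.9901)
n_2 = (+0.9465, -0.3227)
n_3 = (+0.1829, +0.9831)
n_4 = (-0.5222, +0.8529)
n_5 = (-0.8854, +0.4647)
n_6 = (-0.9996, -0.0294)
  (0,1): δ = 136.87°  ·
  (0,2): δ = 57.64°  ·
  (0,3): δ = 40.65°  ·
  (0,4): δ = 82.67°  ·
  (0,5): δ = 113.50°  ·
  (0,6): δ = 142.87°  ·
  (1,2): δ = 100.77°  ·
  (1,3): δ = 2.48°  ✓
  (1,4): δ = 39.54°  ·
  (1,5): δ = 70.37°  ·
  (1,6): δ = 99.74°  ·
  (2,3): δ = 81.71°  ·
  (2,4): δ = 39.70°  ·
  (2,5): δ = 8.87°  ✓
  (2,6): δ = 20.51°  ✓
  (3,4): δ = 137.98°  ·
  (3,5): δ = 107.15°  ·
  (3,6): δ = 77.78°  ·
  (4,5): δ = 149.17°  ·
  (4,6): δ = 119.79°  ·
  (5,6): δ = 150.62°  ·
antipodal pairs: 3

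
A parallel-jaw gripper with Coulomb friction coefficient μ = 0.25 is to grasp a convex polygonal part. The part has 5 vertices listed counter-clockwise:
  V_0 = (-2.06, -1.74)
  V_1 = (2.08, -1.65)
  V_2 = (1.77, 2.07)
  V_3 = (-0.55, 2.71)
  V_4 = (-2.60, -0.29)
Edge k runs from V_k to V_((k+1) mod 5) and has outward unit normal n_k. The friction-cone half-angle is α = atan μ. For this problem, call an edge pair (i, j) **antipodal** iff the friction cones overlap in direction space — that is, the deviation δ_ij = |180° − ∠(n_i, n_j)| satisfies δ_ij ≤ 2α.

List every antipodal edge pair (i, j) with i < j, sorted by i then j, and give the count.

count = 2; pairs: (0,2), (1,4)

α = atan 0.25 = 14.04°;  2α = 28.07°
n_0 = (+0.0217, -0.9998)
n_1 = (+0.9965, +0.0830)
n_2 = (+0.2659, +0.9640)
n_3 = (-0.8256, +0.5642)
n_4 = (-0.9371, -0.3490)
  (0,1): δ = 86.48°  ·
  (0,2): δ = 16.67°  ✓
  (0,3): δ = 54.41°  ·
  (0,4): δ = 109.18°  ·
  (1,2): δ = 110.19°  ·
  (1,3): δ = 39.11°  ·
  (1,4): δ = 15.66°  ✓
  (2,3): δ = 108.92°  ·
  (2,4): δ = 54.15°  ·
  (3,4): δ = 125.23°  ·
antipodal pairs: 2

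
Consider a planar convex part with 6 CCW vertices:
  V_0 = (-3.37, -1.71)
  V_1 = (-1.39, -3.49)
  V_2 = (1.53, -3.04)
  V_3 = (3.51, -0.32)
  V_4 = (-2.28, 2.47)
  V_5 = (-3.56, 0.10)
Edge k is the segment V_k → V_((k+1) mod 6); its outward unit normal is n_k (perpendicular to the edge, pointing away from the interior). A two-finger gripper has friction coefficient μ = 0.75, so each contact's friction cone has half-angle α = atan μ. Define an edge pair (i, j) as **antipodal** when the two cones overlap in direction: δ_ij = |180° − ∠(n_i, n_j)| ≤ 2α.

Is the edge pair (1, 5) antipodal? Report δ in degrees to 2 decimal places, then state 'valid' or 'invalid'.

α = atan 0.75 = 36.87°;  2α = 73.74°
edge 1: e_1 = (+2.92, +0.45);  n_1 = (+0.1523, -0.9883)
edge 5: e_5 = (+0.19, -1.81);  n_5 = (-0.9945, -0.1044)
∠(n_1, n_5) = 92.77°
δ = |180° − 92.77°| = 87.23°
87.23° > 2α = 73.74°  →  invalid

δ = 87.23°, invalid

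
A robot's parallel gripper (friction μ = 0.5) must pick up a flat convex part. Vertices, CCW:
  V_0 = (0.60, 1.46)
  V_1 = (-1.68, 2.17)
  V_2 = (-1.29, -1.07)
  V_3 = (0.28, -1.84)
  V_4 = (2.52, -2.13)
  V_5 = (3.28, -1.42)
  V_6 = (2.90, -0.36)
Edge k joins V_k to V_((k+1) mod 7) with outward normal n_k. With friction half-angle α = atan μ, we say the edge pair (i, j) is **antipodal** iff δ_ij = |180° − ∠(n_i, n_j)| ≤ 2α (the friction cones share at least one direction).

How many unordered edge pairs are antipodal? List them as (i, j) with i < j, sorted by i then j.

count = 7; pairs: (0,2), (0,3), (1,5), (1,6), (2,5), (2,6), (3,6)

α = atan 0.5 = 26.57°;  2α = 53.13°
n_0 = (+0.2973, +0.9548)
n_1 = (-0.9928, -0.1195)
n_2 = (-0.4403, -0.8978)
n_3 = (-0.1284, -0.9917)
n_4 = (+0.6827, -0.7307)
n_5 = (+0.9413, +0.3375)
n_6 = (+0.6205, +0.7842)
  (0,1): δ = 65.84°  ·
  (0,2): δ = 8.83°  ✓
  (0,3): δ = 9.92°  ✓
  (0,4): δ = 60.35°  ·
  (0,5): δ = 127.02°  ·
  (0,6): δ = 158.94°  ·
  (1,2): δ = 122.99°  ·
  (1,3): δ = 104.24°  ·
  (1,4): δ = 53.81°  ·
  (1,5): δ = 12.86°  ✓
  (1,6): δ = 44.78°  ✓
  (2,3): δ = 161.25°  ·
  (2,4): δ = 110.82°  ·
  (2,5): δ = 44.15°  ✓
  (2,6): δ = 12.23°  ✓
  (3,4): δ = 129.57°  ·
  (3,5): δ = 62.90°  ·
  (3,6): δ = 30.98°  ✓
  (4,5): δ = 113.33°  ·
  (4,6): δ = 81.41°  ·
  (5,6): δ = 148.08°  ·
antipodal pairs: 7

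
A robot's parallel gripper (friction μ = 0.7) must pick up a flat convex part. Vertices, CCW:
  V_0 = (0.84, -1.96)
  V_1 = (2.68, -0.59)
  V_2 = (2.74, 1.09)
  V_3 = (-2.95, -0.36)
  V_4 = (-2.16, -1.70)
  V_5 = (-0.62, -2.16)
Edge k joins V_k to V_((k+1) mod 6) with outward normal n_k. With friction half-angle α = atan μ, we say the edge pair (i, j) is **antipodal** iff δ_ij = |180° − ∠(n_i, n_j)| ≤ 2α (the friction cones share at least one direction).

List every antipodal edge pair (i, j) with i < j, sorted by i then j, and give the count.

count = 4; pairs: (0,2), (1,3), (2,4), (2,5)

α = atan 0.7 = 34.99°;  2α = 69.98°
n_0 = (+0.5972, -0.8021)
n_1 = (+0.9994, -0.0357)
n_2 = (-0.2469, +0.9690)
n_3 = (-0.8614, -0.5079)
n_4 = (-0.2862, -0.9582)
n_5 = (+0.1357, -0.9907)
  (0,1): δ = 128.72°  ·
  (0,2): δ = 22.37°  ✓
  (0,3): δ = 83.85°  ·
  (0,4): δ = 126.70°  ·
  (0,5): δ = 151.13°  ·
  (1,2): δ = 73.66°  ·
  (1,3): δ = 32.57°  ✓
  (1,4): δ = 75.41°  ·
  (1,5): δ = 99.85°  ·
  (2,3): δ = 73.77°  ·
  (2,4): δ = 30.93°  ✓
  (2,5): δ = 6.50°  ✓
  (3,4): δ = 137.15°  ·
  (3,5): δ = 112.72°  ·
  (4,5): δ = 155.57°  ·
antipodal pairs: 4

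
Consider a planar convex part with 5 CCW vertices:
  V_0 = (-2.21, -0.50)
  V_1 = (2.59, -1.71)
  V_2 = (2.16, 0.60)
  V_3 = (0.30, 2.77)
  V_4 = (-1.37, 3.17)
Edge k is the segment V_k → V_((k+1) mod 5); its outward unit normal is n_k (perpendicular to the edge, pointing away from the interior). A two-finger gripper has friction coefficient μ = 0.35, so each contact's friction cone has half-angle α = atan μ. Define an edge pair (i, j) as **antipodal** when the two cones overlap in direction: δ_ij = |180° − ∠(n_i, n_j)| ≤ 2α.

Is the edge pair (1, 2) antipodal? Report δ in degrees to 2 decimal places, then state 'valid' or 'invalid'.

α = atan 0.35 = 19.29°;  2α = 38.58°
edge 1: e_1 = (-0.43, +2.31);  n_1 = (+0.9831, +0.1830)
edge 2: e_2 = (-1.86, +2.17);  n_2 = (+0.7593, +0.6508)
∠(n_1, n_2) = 30.06°
δ = |180° − 30.06°| = 149.94°
149.94° > 2α = 38.58°  →  invalid

δ = 149.94°, invalid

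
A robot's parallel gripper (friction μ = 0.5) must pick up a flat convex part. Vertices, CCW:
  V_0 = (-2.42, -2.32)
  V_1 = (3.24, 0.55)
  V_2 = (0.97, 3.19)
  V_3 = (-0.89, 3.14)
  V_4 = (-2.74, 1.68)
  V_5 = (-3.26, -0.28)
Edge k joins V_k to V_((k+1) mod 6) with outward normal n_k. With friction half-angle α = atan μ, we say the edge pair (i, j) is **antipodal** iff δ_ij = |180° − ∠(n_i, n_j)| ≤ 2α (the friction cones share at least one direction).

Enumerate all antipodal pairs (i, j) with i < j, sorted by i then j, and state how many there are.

count = 4; pairs: (0,2), (0,3), (0,4), (1,5)

α = atan 0.5 = 26.57°;  2α = 53.13°
n_0 = (+0.4522, -0.8919)
n_1 = (+0.7582, +0.6520)
n_2 = (-0.0269, +0.9996)
n_3 = (-0.6195, +0.7850)
n_4 = (-0.9666, +0.2564)
n_5 = (-0.9247, -0.3807)
  (0,1): δ = 76.20°  ·
  (0,2): δ = 25.35°  ✓
  (0,3): δ = 11.39°  ✓
  (0,4): δ = 48.25°  ✓
  (0,5): δ = 85.49°  ·
  (1,2): δ = 129.15°  ·
  (1,3): δ = 92.41°  ·
  (1,4): δ = 55.55°  ·
  (1,5): δ = 18.31°  ✓
  (2,3): δ = 143.26°  ·
  (2,4): δ = 106.40°  ·
  (2,5): δ = 69.16°  ·
  (3,4): δ = 143.14°  ·
  (3,5): δ = 105.90°  ·
  (4,5): δ = 142.76°  ·
antipodal pairs: 4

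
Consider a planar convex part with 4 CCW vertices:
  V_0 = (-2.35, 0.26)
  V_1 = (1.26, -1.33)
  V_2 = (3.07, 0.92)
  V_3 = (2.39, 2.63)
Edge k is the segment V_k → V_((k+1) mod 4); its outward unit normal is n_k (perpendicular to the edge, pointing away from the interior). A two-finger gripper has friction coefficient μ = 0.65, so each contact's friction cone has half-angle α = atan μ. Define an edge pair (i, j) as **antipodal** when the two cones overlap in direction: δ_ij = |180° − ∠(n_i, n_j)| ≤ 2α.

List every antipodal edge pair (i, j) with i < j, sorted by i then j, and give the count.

α = atan 0.65 = 33.02°;  2α = 66.05°
n_0 = (-0.4031, -0.9152)
n_1 = (+0.7792, -0.6268)
n_2 = (+0.9292, +0.3695)
n_3 = (-0.4472, +0.8944)
  (0,1): δ = 105.04°  ·
  (0,2): δ = 44.54°  ✓
  (0,3): δ = 50.34°  ✓
  (1,2): δ = 119.50°  ·
  (1,3): δ = 24.62°  ✓
  (2,3): δ = 85.12°  ·
antipodal pairs: 3

count = 3; pairs: (0,2), (0,3), (1,3)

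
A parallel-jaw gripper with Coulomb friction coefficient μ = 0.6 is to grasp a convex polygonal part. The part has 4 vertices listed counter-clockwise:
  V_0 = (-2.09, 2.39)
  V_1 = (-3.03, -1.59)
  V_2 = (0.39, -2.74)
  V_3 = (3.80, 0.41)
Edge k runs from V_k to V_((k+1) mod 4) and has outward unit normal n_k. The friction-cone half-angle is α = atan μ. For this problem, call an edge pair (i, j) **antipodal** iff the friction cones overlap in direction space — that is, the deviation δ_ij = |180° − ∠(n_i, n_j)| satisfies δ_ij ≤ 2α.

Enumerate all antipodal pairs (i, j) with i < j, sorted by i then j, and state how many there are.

α = atan 0.6 = 30.96°;  2α = 61.93°
n_0 = (-0.9732, +0.2299)
n_1 = (-0.3187, -0.9478)
n_2 = (+0.6785, -0.7346)
n_3 = (+0.3186, +0.9479)
  (0,1): δ = 95.30°  ·
  (0,2): δ = 33.98°  ✓
  (0,3): δ = 84.71°  ·
  (1,2): δ = 118.68°  ·
  (1,3): δ = 0.00°  ✓
  (2,3): δ = 61.31°  ✓
antipodal pairs: 3

count = 3; pairs: (0,2), (1,3), (2,3)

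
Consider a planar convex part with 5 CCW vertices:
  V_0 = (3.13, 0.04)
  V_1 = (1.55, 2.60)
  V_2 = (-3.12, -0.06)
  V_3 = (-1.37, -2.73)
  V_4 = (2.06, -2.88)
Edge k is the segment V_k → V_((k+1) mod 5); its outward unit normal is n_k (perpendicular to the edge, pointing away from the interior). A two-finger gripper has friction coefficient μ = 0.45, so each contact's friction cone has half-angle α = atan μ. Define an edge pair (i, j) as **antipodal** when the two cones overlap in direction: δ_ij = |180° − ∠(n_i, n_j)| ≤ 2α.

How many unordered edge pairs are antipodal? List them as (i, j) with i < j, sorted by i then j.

count = 3; pairs: (0,2), (1,3), (1,4)

α = atan 0.45 = 24.23°;  2α = 48.46°
n_0 = (+0.8510, +0.5252)
n_1 = (-0.4949, +0.8689)
n_2 = (-0.8364, -0.5482)
n_3 = (-0.0437, -0.9990)
n_4 = (+0.9389, -0.3441)
  (0,1): δ = 92.02°  ·
  (0,2): δ = 1.56°  ✓
  (0,3): δ = 55.81°  ·
  (0,4): δ = 128.19°  ·
  (1,2): δ = 86.42°  ·
  (1,3): δ = 32.17°  ✓
  (1,4): δ = 40.21°  ✓
  (2,3): δ = 125.75°  ·
  (2,4): δ = 53.37°  ·
  (3,4): δ = 107.62°  ·
antipodal pairs: 3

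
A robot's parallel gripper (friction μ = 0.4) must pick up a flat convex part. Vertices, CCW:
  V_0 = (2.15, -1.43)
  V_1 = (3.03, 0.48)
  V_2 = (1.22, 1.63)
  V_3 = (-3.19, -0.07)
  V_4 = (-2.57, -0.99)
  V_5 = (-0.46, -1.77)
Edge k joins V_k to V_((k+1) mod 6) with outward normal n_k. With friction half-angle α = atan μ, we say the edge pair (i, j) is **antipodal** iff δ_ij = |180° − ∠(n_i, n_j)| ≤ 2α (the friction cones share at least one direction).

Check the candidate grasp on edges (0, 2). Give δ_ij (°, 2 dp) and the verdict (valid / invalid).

δ = 44.18°, invalid

α = atan 0.4 = 21.80°;  2α = 43.60°
edge 0: e_0 = (+0.88, +1.91);  n_0 = (+0.9082, -0.4185)
edge 2: e_2 = (-4.41, -1.70);  n_2 = (-0.3597, +0.9331)
∠(n_0, n_2) = 135.82°
δ = |180° − 135.82°| = 44.18°
44.18° > 2α = 43.60°  →  invalid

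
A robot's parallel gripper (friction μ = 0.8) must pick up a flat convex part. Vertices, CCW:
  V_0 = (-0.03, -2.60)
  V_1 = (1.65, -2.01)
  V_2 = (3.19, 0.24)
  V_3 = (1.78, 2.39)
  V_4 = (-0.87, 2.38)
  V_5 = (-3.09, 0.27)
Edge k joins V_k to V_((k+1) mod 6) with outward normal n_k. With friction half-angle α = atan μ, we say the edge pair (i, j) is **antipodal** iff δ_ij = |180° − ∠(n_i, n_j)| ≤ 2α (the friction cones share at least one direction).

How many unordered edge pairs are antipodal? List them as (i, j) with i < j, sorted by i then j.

count = 7; pairs: (0,2), (0,3), (0,4), (1,3), (1,4), (2,5), (3,5)

α = atan 0.8 = 38.66°;  2α = 77.32°
n_0 = (+0.3314, -0.9435)
n_1 = (+0.8252, -0.5648)
n_2 = (+0.8362, +0.5484)
n_3 = (-0.0038, +1.0000)
n_4 = (-0.6889, +0.7248)
n_5 = (-0.6841, -0.7294)
  (0,1): δ = 143.74°  ·
  (0,2): δ = 76.09°  ✓
  (0,3): δ = 19.13°  ✓
  (0,4): δ = 24.19°  ✓
  (0,5): δ = 117.48°  ·
  (1,2): δ = 112.35°  ·
  (1,3): δ = 55.39°  ✓
  (1,4): δ = 12.07°  ✓
  (1,5): δ = 81.22°  ·
  (2,3): δ = 123.04°  ·
  (2,4): δ = 79.71°  ·
  (2,5): δ = 13.58°  ✓
  (3,4): δ = 136.67°  ·
  (3,5): δ = 43.38°  ✓
  (4,5): δ = 86.71°  ·
antipodal pairs: 7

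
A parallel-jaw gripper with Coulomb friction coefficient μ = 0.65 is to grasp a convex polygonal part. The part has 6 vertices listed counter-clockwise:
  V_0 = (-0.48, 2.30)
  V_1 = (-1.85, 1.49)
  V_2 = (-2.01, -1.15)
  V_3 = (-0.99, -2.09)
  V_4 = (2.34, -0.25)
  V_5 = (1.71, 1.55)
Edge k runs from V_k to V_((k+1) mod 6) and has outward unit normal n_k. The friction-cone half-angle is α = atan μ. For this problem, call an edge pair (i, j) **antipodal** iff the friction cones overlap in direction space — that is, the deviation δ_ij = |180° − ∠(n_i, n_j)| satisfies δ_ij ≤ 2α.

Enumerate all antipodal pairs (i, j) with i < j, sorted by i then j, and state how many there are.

count = 6; pairs: (0,3), (1,3), (1,4), (2,4), (2,5), (3,5)

α = atan 0.65 = 33.02°;  2α = 66.05°
n_0 = (-0.5089, +0.8608)
n_1 = (-0.9982, +0.0605)
n_2 = (-0.6777, -0.7354)
n_3 = (+0.4836, -0.8753)
n_4 = (+0.9439, +0.3304)
n_5 = (+0.3240, +0.9461)
  (0,1): δ = 124.06°  ·
  (0,2): δ = 73.26°  ·
  (0,3): δ = 1.67°  ✓
  (0,4): δ = 78.70°  ·
  (0,5): δ = 130.50°  ·
  (1,2): δ = 129.19°  ·
  (1,3): δ = 57.61°  ✓
  (1,4): δ = 22.76°  ✓
  (1,5): δ = 74.56°  ·
  (2,3): δ = 108.41°  ·
  (2,4): δ = 28.05°  ✓
  (2,5): δ = 23.76°  ✓
  (3,4): δ = 99.63°  ·
  (3,5): δ = 47.83°  ✓
  (4,5): δ = 128.19°  ·
antipodal pairs: 6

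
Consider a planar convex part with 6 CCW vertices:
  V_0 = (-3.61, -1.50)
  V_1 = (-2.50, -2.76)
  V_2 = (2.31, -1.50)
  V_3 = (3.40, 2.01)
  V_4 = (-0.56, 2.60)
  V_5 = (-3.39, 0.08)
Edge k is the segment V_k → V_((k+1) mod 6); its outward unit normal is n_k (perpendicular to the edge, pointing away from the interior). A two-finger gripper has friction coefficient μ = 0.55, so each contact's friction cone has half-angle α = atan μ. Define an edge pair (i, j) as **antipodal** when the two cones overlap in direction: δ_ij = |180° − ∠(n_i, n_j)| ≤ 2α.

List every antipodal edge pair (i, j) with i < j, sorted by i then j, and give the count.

α = atan 0.55 = 28.81°;  2α = 57.62°
n_0 = (-0.7504, -0.6610)
n_1 = (+0.2534, -0.9674)
n_2 = (+0.9550, -0.2966)
n_3 = (+0.1474, +0.9891)
n_4 = (-0.6650, +0.7468)
n_5 = (-0.9904, +0.1379)
  (0,1): δ = 116.70°  ·
  (0,2): δ = 58.63°  ·
  (0,3): δ = 40.15°  ✓
  (0,4): δ = 90.31°  ·
  (0,5): δ = 130.69°  ·
  (1,2): δ = 121.93°  ·
  (1,3): δ = 23.15°  ✓
  (1,4): δ = 27.00°  ✓
  (1,5): δ = 67.39°  ·
  (2,3): δ = 81.22°  ·
  (2,4): δ = 31.06°  ✓
  (2,5): δ = 9.32°  ✓
  (3,4): δ = 129.84°  ·
  (3,5): δ = 89.45°  ·
  (4,5): δ = 139.61°  ·
antipodal pairs: 5

count = 5; pairs: (0,3), (1,3), (1,4), (2,4), (2,5)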